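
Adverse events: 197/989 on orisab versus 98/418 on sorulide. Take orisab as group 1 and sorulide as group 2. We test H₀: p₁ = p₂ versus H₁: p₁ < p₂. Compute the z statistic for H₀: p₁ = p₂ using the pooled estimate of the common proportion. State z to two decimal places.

p̂₁ = 197/989 = 0.19919, p̂₂ = 98/418 = 0.23445.
Pooled p̂ = (197+98)/(989+418) = 295/1407 = 0.20967.
SE = √(0.165706 × 0.00340347) = 0.02375.
z = (0.19919 − 0.23445)/0.02375 = -0.03526/0.02375 = -1.48.
p-value = P(Z < -1.485) ≈ 0.0688.

z = -1.48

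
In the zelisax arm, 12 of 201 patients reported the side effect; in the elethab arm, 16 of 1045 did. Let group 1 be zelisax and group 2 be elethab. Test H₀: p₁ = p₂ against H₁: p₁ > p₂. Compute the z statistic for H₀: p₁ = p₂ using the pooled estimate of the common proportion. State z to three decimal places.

p̂₁ = 12/201 = 0.059701, p̂₂ = 16/1045 = 0.015311.
Pooled p̂ = (12+16)/(201+1045) = 28/1246 = 0.022472.
SE = √(0.0219669 × 0.00593206) = 0.011415.
z = (0.059701 − 0.015311)/0.011415 = 0.044390/0.011415 = 3.889.

z = 3.889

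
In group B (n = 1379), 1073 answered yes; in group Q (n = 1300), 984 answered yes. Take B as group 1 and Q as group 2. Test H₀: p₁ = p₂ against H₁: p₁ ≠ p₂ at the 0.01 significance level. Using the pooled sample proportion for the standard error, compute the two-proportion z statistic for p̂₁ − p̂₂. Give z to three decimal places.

p̂₁ = 1073/1379 ≈ 0.778100, p̂₂ = 984/1300 ≈ 0.756923.
Pooled p̂ = (1073+984)/(1379+1300) = 2057/2679 = 0.767824.
SE = √(0.17827 × 0.00149439) = 0.016322.
z = (0.778100 − 0.756923)/0.016322 = 0.021177/0.016322 = 1.297.
p-value = 2·P(Z > 1.297) ≈ 0.1945, so at α = 0.01 we fail to reject H₀.

z = 1.297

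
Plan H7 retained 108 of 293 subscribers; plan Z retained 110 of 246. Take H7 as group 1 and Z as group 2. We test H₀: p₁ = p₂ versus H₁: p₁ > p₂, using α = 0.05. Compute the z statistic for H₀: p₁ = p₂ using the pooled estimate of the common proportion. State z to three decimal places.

p̂₁ = 108/293 ≈ 0.36860, p̂₂ = 110/246 ≈ 0.44715.
Pooled p̂ = (108+110)/(293+246) = 218/539 = 0.40445.
SE = √(0.240871 × 0.00747801) = 0.04244.
z = (0.36860 − 0.44715)/0.04244 = -0.07855/0.04244 = -1.851.
p-value = P(Z > -1.851) ≈ 0.9679, so at α = 0.05 we fail to reject H₀.

z = -1.851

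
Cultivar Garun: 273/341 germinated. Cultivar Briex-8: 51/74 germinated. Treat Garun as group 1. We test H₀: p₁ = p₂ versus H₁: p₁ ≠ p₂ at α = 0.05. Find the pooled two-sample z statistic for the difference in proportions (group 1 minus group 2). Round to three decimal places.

z = 2.099

p̂₁ = 273/341 ≈ 0.800587, p̂₂ = 51/74 ≈ 0.689189.
Pooled p̂ = (273+51)/(341+74) = 324/415 = 0.780723.
SE = √(p̂(1−p̂)(1/n₁+1/n₂)) = √(0.780723·0.219277·0.0164461) = √(0.00281548) = 0.053061.
z = (0.800587 − 0.689189)/0.053061 = 0.111398/0.053061 = 2.099.
Two-sided p-value ≈ 2·Φ(−2.099) = 0.0358; since p < α = 0.05, reject H₀.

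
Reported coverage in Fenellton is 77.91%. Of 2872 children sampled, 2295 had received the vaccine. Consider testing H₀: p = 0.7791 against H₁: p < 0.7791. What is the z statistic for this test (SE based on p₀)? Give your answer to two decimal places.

z = 2.58

p̂ = 2295/2872 ≈ 0.79909.
Under H₀, SE = √(0.7791·0.2209/2872) = √(5.99245e-05) = 0.00774.
z = (0.79909 − 0.7791)/0.00774 = 0.01999/0.00774 = 2.58.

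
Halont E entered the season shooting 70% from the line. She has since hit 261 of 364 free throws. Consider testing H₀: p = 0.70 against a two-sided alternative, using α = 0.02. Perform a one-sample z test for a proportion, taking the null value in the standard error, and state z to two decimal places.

z = 0.71

p̂ = 261/364 = 0.7170.
SE = √(p₀(1−p₀)/n) = √(0.21/364) = 0.0240.
z = (0.7170 − 0.7)/0.0240 = 0.0170/0.0240 = 0.71.
p-value = 2·P(Z > 0.709) ≈ 0.4782. With α = 0.02, fail to reject H₀.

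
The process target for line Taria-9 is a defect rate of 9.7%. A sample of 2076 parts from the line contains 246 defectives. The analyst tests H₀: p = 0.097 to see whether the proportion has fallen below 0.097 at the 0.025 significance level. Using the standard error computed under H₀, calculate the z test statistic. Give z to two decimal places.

z = 3.31

p̂ = 246/2076 ≈ 0.1185.
Standard error under H₀: √(0.097×0.903/2076) = 0.0065.
z = (0.1185 − 0.097)/0.0065 = 0.0215/0.0065 = 3.31.
p-value = P(Z < 3.310) ≈ 0.9995, so at α = 0.025 we fail to reject H₀.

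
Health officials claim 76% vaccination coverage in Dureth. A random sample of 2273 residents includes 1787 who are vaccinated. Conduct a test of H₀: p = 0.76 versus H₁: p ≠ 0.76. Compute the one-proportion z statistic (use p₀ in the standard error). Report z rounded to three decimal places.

p̂ = 1787/2273 = 0.78619.
Standard error under H₀: √(0.76×0.24/2273) = 0.00896.
z = (0.78619 − 0.76)/0.00896 = 0.02619/0.00896 = 2.923.
p-value = 2·P(Z > 2.923) ≈ 0.0035.

z = 2.923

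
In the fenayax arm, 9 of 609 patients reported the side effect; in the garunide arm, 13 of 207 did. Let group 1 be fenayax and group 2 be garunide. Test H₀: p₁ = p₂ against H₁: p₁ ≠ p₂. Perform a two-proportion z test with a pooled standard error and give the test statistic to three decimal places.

z = -3.685

p̂₁ = 9/609 = 0.01478, p̂₂ = 13/207 = 0.06280.
Pooled p̂ = (9+13)/(609+207) = 22/816 = 0.02696.
SE = √(p̂(1−p̂)(1/n₁+1/n₂)) = √(0.02696·0.97304·0.00647295) = √(0.000169811) = 0.01303.
z = (0.01478 − 0.06280)/0.01303 = -0.04802/0.01303 = -3.685.
Two-sided p-value ≈ 2·Φ(−3.685) = 0.0002.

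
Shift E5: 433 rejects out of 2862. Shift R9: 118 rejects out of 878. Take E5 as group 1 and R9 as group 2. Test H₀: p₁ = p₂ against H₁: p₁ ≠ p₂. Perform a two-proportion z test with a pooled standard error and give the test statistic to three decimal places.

z = 1.236

p̂₁ = 433/2862 ≈ 0.15129, p̂₂ = 118/878 ≈ 0.13440.
Pooled p̂ = (433+118)/(2862+878) = 551/3740 = 0.14733.
SE = √(0.125621 × 0.00148836) = 0.01367.
z = (0.15129 − 0.13440)/0.01367 = 0.01689/0.01367 = 1.236.
p-value = 2·P(Z > 1.236) ≈ 0.2166.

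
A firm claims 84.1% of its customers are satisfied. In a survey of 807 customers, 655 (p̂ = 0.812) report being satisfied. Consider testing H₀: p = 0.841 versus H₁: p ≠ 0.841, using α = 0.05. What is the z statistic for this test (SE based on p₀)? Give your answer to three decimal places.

z = -2.280

p̂ = 655/807 = 0.81165.
Under H₀, SE = √(0.841·0.159/807) = √(0.000165699) = 0.01287.
z = (0.81165 − 0.841)/0.01287 = -0.02935/0.01287 = -2.280.
Two-sided p-value ≈ 2·Φ(−2.280) = 0.0226. With α = 0.05, reject H₀.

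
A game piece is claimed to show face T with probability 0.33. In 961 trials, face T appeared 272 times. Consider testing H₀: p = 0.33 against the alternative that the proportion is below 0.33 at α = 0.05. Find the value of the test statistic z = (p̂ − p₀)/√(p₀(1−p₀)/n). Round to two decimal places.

z = -3.10

p̂ = 272/961 ≈ 0.28304.
SE = √(p₀(1−p₀)/n) = √(0.2211/961) = 0.01517.
z = (0.28304 − 0.33)/0.01517 = -0.04696/0.01517 = -3.10.
p-value = P(Z < -3.096) ≈ 0.0010. With α = 0.05, reject H₀.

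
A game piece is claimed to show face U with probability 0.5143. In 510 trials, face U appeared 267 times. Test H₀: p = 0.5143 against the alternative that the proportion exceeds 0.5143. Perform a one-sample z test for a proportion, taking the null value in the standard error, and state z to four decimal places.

z = 0.4170

p̂ = 267/510 = 0.523529.
SE = √(p₀(1−p₀)/n) = √(0.2498/510) = 0.022131.
z = (0.523529 − 0.5143)/0.022131 = 0.009229/0.022131 = 0.4170.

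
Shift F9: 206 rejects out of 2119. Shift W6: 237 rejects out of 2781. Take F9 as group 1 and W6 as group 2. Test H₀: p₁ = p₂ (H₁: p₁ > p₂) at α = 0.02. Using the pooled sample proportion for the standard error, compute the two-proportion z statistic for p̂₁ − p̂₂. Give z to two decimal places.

p̂₁ = 206/2119 ≈ 0.0972, p̂₂ = 237/2781 ≈ 0.0852.
Pooled p̂ = (206+237)/(2119+2781) = 443/4900 = 0.0904.
SE = √(0.0822345 × 0.000831504) = 0.0083.
z = (0.0972 − 0.0852)/0.0083 = 0.0120/0.0083 = 1.45.
p-value = P(Z > 1.451) ≈ 0.0735, so at α = 0.02 we fail to reject H₀.

z = 1.45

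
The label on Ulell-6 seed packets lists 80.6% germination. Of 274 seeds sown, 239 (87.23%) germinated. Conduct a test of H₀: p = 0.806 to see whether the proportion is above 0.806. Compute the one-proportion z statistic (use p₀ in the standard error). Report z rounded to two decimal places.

z = 2.77

p̂ = 239/274 ≈ 0.8723.
Standard error under H₀: √(0.806×0.194/274) = 0.0239.
z = (0.8723 − 0.806)/0.0239 = 0.0663/0.0239 = 2.77.
p-value = P(Z > 2.774) ≈ 0.0028.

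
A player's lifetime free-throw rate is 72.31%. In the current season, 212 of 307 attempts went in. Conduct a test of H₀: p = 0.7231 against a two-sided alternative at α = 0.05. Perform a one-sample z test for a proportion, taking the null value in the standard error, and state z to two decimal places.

p̂ = 212/307 ≈ 0.6906.
Standard error under H₀: √(0.7231×0.2769/307) = 0.0255.
z = (0.6906 − 0.7231)/0.0255 = -0.0325/0.0255 = -1.27.
p-value = 2·P(Z > 1.274) ≈ 0.2025; since p > α = 0.05, fail to reject H₀.

z = -1.27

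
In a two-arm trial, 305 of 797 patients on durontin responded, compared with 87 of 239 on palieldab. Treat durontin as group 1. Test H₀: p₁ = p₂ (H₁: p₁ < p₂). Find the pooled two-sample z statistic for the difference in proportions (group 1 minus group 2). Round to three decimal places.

z = 0.522

p̂₁ = 305/797 = 0.38269, p̂₂ = 87/239 = 0.36402.
Pooled p̂ = (305+87)/(797+239) = 392/1036 = 0.37838.
SE = √(p̂(1−p̂)(1/n₁+1/n₂)) = √(0.37838·0.62162·0.00543881) = √(0.00127925) = 0.03577.
z = (0.38269 − 0.36402)/0.03577 = 0.01867/0.03577 = 0.522.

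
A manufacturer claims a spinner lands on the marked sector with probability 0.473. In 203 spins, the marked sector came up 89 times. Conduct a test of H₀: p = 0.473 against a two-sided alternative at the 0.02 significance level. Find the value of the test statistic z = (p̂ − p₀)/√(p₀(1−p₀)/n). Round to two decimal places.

z = -0.99

p̂ = 89/203 ≈ 0.4384.
Under H₀, SE = √(0.473·0.527/203) = √(0.00122794) = 0.0350.
z = (0.4384 − 0.473)/0.0350 = -0.0346/0.0350 = -0.99.
Two-sided p-value ≈ 2·Φ(−0.987) = 0.3238, so at α = 0.02 we fail to reject H₀.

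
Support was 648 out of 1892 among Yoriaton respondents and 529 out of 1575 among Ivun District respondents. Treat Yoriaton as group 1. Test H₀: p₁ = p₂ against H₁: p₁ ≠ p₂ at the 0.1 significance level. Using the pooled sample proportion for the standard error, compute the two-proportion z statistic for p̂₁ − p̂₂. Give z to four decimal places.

p̂₁ = 648/1892 = 0.342495, p̂₂ = 529/1575 = 0.335873.
Pooled p̂ = (648+529)/(1892+1575) = 1177/3467 = 0.339487.
SE = √(p̂(1−p̂)(1/n₁+1/n₂)) = √(0.339487·0.660513·0.00116346) = √(0.000260889) = 0.016152.
z = (0.342495 − 0.335873)/0.016152 = 0.006622/0.016152 = 0.4100.
Two-sided p-value ≈ 2·Φ(−0.410) = 0.6818; since p > α = 0.1, fail to reject H₀.

z = 0.4100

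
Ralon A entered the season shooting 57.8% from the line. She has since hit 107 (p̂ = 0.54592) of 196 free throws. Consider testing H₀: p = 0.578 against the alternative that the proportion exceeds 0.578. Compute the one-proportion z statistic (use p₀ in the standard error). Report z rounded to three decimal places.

z = -0.909

p̂ = 107/196 ≈ 0.54592.
Under H₀, SE = √(0.578·0.422/196) = √(0.00124447) = 0.03528.
z = (0.54592 − 0.578)/0.03528 = -0.03208/0.03528 = -0.909.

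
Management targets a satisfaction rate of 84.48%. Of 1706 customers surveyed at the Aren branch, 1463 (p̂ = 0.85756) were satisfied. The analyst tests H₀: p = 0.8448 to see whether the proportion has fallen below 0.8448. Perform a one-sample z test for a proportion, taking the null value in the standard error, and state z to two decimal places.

p̂ = 1463/1706 ≈ 0.857562.
Standard error under H₀: √(0.8448×0.1552/1706) = 0.008767.
z = (0.857562 − 0.8448)/0.008767 = 0.012762/0.008767 = 1.46.
p-value = P(Z < 1.456) ≈ 0.9273.

z = 1.46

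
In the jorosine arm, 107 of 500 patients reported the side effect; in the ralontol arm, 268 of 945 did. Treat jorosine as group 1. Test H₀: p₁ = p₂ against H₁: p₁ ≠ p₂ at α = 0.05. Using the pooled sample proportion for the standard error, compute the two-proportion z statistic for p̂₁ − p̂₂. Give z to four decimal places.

z = -2.8709

p̂₁ = 107/500 = 0.2140000, p̂₂ = 268/945 = 0.2835979.
Pooled p̂ = (107+268)/(500+945) = 375/1445 = 0.2595156.
SE = √(0.192167 × 0.0030582) = 0.0242422.
z = (0.2140000 − 0.2835979)/0.0242422 = -0.0695979/0.0242422 = -2.8709.
p-value = 2·P(Z > 2.871) ≈ 0.0041, so at α = 0.05 we reject H₀.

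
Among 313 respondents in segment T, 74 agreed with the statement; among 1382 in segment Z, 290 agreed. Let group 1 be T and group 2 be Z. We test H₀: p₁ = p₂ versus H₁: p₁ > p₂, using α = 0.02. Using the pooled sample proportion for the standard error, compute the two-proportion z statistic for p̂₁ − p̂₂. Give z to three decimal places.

p̂₁ = 74/313 ≈ 0.23642, p̂₂ = 290/1382 ≈ 0.20984.
Pooled p̂ = (74+290)/(313+1382) = 364/1695 = 0.21475.
SE = √(p̂(1−p̂)(1/n₁+1/n₂)) = √(0.21475·0.78525·0.00391848) = √(0.000660781) = 0.02571.
z = (0.23642 − 0.20984)/0.02571 = 0.02658/0.02571 = 1.034.
p-value = P(Z > 1.034) ≈ 0.1506; since p > α = 0.02, fail to reject H₀.

z = 1.034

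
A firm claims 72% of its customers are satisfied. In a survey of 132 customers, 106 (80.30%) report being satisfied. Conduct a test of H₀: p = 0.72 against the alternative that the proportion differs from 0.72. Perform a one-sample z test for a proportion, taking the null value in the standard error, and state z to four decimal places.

z = 2.1246

p̂ = 106/132 = 0.803030.
SE = √(p₀(1−p₀)/n) = √(0.2016/132) = 0.039080.
z = (0.803030 − 0.72)/0.039080 = 0.083030/0.039080 = 2.1246.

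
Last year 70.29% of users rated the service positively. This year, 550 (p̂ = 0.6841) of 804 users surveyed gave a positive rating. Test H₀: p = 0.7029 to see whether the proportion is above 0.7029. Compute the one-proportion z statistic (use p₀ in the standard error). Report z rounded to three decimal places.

z = -1.168

p̂ = 550/804 ≈ 0.684080.
Standard error under H₀: √(0.7029×0.2971/804) = 0.016116.
z = (0.684080 − 0.7029)/0.016116 = -0.018820/0.016116 = -1.168.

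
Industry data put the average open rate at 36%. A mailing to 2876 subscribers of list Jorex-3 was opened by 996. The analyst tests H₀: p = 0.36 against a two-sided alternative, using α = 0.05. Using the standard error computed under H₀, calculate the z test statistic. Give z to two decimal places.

p̂ = 996/2876 = 0.34631.
Under H₀, SE = √(0.36·0.64/2876) = √(8.01113e-05) = 0.00895.
z = (0.34631 − 0.36)/0.00895 = -0.01369/0.00895 = -1.53.
Two-sided p-value ≈ 2·Φ(−1.529) = 0.1263, so at α = 0.05 we fail to reject H₀.

z = -1.53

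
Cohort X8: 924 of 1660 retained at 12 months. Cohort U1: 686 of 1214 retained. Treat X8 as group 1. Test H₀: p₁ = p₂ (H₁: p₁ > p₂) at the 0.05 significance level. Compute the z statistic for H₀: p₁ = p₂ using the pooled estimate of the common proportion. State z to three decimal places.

p̂₁ = 924/1660 ≈ 0.556627, p̂₂ = 686/1214 ≈ 0.565074.
Pooled p̂ = (924+686)/(1660+1214) = 1610/2874 = 0.560195.
SE = √(0.246377 × 0.00142613) = 0.018745.
z = (0.556627 − 0.565074)/0.018745 = -0.008447/0.018745 = -0.451.
p-value = P(Z > -0.451) ≈ 0.6739. With α = 0.05, fail to reject H₀.

z = -0.451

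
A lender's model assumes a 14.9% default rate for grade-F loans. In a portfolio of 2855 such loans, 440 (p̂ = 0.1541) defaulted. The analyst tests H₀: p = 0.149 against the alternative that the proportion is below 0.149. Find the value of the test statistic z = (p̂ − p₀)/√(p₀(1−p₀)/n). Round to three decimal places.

p̂ = 440/2855 ≈ 0.154116.
Standard error under H₀: √(0.149×0.851/2855) = 0.006664.
z = (0.154116 − 0.149)/0.006664 = 0.005116/0.006664 = 0.768.
p-value = P(Z < 0.768) ≈ 0.7786.

z = 0.768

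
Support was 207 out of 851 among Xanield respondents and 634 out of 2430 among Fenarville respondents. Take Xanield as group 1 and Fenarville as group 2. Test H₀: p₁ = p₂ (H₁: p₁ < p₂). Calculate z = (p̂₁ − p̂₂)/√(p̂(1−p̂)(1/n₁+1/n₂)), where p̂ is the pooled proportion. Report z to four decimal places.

z = -1.0156

p̂₁ = 207/851 ≈ 0.243243, p̂₂ = 634/2430 ≈ 0.260905.
Pooled p̂ = (207+634)/(851+2430) = 841/3281 = 0.256324.
SE = √(0.190622 × 0.00158661) = 0.017391.
z = (0.243243 − 0.260905)/0.017391 = -0.017662/0.017391 = -1.0156.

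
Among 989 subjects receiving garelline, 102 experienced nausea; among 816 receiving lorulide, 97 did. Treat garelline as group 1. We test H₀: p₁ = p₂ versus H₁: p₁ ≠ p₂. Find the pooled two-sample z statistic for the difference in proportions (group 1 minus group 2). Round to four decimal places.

p̂₁ = 102/989 ≈ 0.1031345, p̂₂ = 97/816 ≈ 0.1188725.
Pooled p̂ = (102+97)/(989+816) = 199/1805 = 0.1102493.
SE = √(0.0980944 × 0.00223661) = 0.0148121.
z = (0.1031345 − 0.1188725)/0.0148121 = -0.0157380/0.0148121 = -1.0625.

z = -1.0625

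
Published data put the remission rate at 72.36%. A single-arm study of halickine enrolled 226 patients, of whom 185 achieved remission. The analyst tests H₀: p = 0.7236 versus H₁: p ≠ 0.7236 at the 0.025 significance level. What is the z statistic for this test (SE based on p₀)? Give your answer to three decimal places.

z = 3.193

p̂ = 185/226 ≈ 0.81858.
Standard error under H₀: √(0.7236×0.2764/226) = 0.02975.
z = (0.81858 − 0.7236)/0.02975 = 0.09498/0.02975 = 3.193.
Two-sided p-value ≈ 2·Φ(−3.193) = 0.0014, so at α = 0.025 we reject H₀.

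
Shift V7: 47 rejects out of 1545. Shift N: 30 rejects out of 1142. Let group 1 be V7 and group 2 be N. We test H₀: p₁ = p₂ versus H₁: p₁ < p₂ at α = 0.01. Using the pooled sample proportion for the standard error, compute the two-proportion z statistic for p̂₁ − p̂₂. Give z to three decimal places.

p̂₁ = 47/1545 ≈ 0.030421, p̂₂ = 30/1142 ≈ 0.026270.
Pooled p̂ = (47+30)/(1545+1142) = 77/2687 = 0.028656.
SE = √(0.0278353 × 0.00152291) = 0.006511.
z = (0.030421 − 0.026270)/0.006511 = 0.004151/0.006511 = 0.638.
p-value = P(Z < 0.638) ≈ 0.7381, so at α = 0.01 we fail to reject H₀.

z = 0.638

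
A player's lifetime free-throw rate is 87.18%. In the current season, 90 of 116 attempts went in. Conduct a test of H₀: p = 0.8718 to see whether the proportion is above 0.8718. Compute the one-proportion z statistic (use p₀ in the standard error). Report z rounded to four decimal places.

z = -3.0908

p̂ = 90/116 ≈ 0.775862.
SE = √(p₀(1−p₀)/n) = √(0.11176/116) = 0.031040.
z = (0.775862 − 0.8718)/0.031040 = -0.095938/0.031040 = -3.0908.
p-value = P(Z > -3.091) ≈ 0.9990.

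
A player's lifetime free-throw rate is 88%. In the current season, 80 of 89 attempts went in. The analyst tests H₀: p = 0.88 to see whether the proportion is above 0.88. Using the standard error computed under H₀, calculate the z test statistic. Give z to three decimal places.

z = 0.548

p̂ = 80/89 = 0.89888.
SE = √(p₀(1−p₀)/n) = √(0.1056/89) = 0.03445.
z = (0.89888 − 0.88)/0.03445 = 0.01888/0.03445 = 0.548.
p-value = P(Z > 0.548) ≈ 0.2918.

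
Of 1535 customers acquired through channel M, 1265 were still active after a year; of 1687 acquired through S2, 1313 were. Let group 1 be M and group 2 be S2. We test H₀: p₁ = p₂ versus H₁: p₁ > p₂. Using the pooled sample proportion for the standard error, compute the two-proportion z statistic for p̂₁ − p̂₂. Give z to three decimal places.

p̂₁ = 1265/1535 = 0.824104, p̂₂ = 1313/1687 = 0.778305.
Pooled p̂ = (1265+1313)/(1535+1687) = 2578/3222 = 0.800124.
SE = √(p̂(1−p̂)(1/n₁+1/n₂)) = √(0.800124·0.199876·0.00124423) = √(0.000198985) = 0.014106.
z = (0.824104 − 0.778305)/0.014106 = 0.045799/0.014106 = 3.247.
p-value = P(Z > 3.247) ≈ 0.0006.

z = 3.247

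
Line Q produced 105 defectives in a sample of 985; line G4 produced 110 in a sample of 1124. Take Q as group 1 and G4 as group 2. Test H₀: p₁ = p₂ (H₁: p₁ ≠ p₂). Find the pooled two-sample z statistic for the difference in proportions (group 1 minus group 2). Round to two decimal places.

z = 0.66

p̂₁ = 105/985 ≈ 0.1066, p̂₂ = 110/1124 ≈ 0.0979.
Pooled p̂ = (105+110)/(985+1124) = 215/2109 = 0.1019.
SE = √(0.0915515 × 0.00190491) = 0.0132.
z = (0.1066 − 0.0979)/0.0132 = 0.0087/0.0132 = 0.66.
Two-sided p-value ≈ 2·Φ(−0.661) = 0.5084.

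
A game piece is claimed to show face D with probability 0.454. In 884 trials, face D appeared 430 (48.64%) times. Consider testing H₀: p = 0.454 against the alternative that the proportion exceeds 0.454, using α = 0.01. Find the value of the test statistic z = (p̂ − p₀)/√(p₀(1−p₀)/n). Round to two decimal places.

p̂ = 430/884 = 0.4864.
Standard error under H₀: √(0.454×0.546/884) = 0.0167.
z = (0.4864 − 0.454)/0.0167 = 0.0324/0.0167 = 1.94.
p-value = P(Z > 1.936) ≈ 0.0264; since p > α = 0.01, fail to reject H₀.

z = 1.94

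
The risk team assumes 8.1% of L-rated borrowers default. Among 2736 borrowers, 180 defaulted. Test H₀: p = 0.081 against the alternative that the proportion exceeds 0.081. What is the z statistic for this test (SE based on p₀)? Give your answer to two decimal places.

p̂ = 180/2736 ≈ 0.0658.
Standard error under H₀: √(0.081×0.919/2736) = 0.0052.
z = (0.0658 − 0.081)/0.0052 = -0.0152/0.0052 = -2.92.
p-value = P(Z > -2.916) ≈ 0.9982.

z = -2.92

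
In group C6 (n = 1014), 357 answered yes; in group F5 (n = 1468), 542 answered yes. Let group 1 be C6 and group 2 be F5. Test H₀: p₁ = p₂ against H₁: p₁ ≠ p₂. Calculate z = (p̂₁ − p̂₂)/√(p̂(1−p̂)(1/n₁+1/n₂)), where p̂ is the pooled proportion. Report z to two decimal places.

z = -0.87

p̂₁ = 357/1014 ≈ 0.3521, p̂₂ = 542/1468 ≈ 0.3692.
Pooled p̂ = (357+542)/(1014+1468) = 899/2482 = 0.3622.
SE = √(p̂(1−p̂)(1/n₁+1/n₂)) = √(0.3622·0.6378·0.00166739) = √(0.00038519) = 0.0196.
z = (0.3521 − 0.3692)/0.0196 = -0.0171/0.0196 = -0.87.
Two-sided p-value ≈ 2·Φ(−0.873) = 0.3825.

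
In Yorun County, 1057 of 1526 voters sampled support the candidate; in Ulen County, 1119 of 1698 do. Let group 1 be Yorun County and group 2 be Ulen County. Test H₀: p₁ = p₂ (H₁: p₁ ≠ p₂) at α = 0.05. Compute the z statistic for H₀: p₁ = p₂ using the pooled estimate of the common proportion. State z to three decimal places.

p̂₁ = 1057/1526 ≈ 0.69266, p̂₂ = 1119/1698 ≈ 0.65901.
Pooled p̂ = (1057+1119)/(1526+1698) = 2176/3224 = 0.67494.
SE = √(0.219397 × 0.00124424) = 0.01652.
z = (0.69266 − 0.65901)/0.01652 = 0.03365/0.01652 = 2.037.
p-value = 2·P(Z > 2.037) ≈ 0.0417. With α = 0.05, reject H₀.

z = 2.037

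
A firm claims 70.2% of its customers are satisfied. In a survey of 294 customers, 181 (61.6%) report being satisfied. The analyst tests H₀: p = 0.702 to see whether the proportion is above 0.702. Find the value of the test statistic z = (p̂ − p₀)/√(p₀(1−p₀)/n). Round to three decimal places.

p̂ = 181/294 = 0.615646.
Standard error under H₀: √(0.702×0.298/294) = 0.026675.
z = (0.615646 − 0.702)/0.026675 = -0.086354/0.026675 = -3.237.

z = -3.237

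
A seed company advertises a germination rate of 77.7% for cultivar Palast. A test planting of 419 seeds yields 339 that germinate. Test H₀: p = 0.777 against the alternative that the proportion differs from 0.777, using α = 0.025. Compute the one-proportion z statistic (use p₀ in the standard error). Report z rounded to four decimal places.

p̂ = 339/419 = 0.809069.
Under H₀, SE = √(0.777·0.223/419) = √(0.000413535) = 0.020336.
z = (0.809069 − 0.777)/0.020336 = 0.032069/0.020336 = 1.5770.
Two-sided p-value ≈ 2·Φ(−1.577) = 0.1148, so at α = 0.025 we fail to reject H₀.

z = 1.5770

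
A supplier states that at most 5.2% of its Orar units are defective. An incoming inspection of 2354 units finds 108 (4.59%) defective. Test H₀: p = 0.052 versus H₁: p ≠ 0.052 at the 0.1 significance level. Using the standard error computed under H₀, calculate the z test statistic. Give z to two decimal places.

z = -1.34

p̂ = 108/2354 = 0.04588.
Standard error under H₀: √(0.052×0.948/2354) = 0.00458.
z = (0.04588 − 0.052)/0.00458 = -0.00612/0.00458 = -1.34.
Two-sided p-value ≈ 2·Φ(−1.338) = 0.1811; since p > α = 0.1, fail to reject H₀.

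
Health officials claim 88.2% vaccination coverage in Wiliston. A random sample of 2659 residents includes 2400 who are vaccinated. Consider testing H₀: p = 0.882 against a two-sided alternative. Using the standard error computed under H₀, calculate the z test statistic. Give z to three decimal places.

z = 3.292

p̂ = 2400/2659 ≈ 0.902595.
Under H₀, SE = √(0.882·0.118/2659) = √(3.9141e-05) = 0.006256.
z = (0.902595 − 0.882)/0.006256 = 0.020595/0.006256 = 3.292.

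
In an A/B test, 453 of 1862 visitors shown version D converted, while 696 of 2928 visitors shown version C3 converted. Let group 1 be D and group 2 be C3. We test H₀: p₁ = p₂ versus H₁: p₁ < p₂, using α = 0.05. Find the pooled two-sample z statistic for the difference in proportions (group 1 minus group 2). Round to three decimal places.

p̂₁ = 453/1862 = 0.243287, p̂₂ = 696/2928 = 0.237705.
Pooled p̂ = (453+696)/(1862+2928) = 1149/4790 = 0.239875.
SE = √(p̂(1−p̂)(1/n₁+1/n₂)) = √(0.239875·0.760125·0.000878587) = √(0.000160197) = 0.012657.
z = (0.243287 − 0.237705)/0.012657 = 0.005582/0.012657 = 0.441.
p-value = P(Z < 0.441) ≈ 0.6704. With α = 0.05, fail to reject H₀.

z = 0.441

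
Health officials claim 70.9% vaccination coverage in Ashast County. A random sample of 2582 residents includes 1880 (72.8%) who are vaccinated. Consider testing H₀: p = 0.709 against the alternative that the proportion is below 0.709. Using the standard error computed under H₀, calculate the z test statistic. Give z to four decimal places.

p̂ = 1880/2582 = 0.728118.
Under H₀, SE = √(0.709·0.291/2582) = √(7.99067e-05) = 0.008939.
z = (0.728118 − 0.709)/0.008939 = 0.019118/0.008939 = 2.1387.
p-value = P(Z < 2.139) ≈ 0.9838.

z = 2.1387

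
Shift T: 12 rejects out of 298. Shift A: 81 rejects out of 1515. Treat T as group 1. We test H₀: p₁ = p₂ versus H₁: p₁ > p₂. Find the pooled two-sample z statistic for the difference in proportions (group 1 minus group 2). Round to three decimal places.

z = -0.944

p̂₁ = 12/298 = 0.04027, p̂₂ = 81/1515 = 0.05347.
Pooled p̂ = (12+81)/(298+1515) = 93/1813 = 0.05130.
SE = √(p̂(1−p̂)(1/n₁+1/n₂)) = √(0.05130·0.94870·0.00401577) = √(0.000195427) = 0.01398.
z = (0.04027 − 0.05347)/0.01398 = -0.01320/0.01398 = -0.944.
p-value = P(Z > -0.944) ≈ 0.8274.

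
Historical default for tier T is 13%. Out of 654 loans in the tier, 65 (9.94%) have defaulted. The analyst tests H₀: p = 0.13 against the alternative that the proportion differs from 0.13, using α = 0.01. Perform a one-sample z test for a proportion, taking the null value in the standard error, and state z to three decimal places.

p̂ = 65/654 ≈ 0.09939.
Under H₀, SE = √(0.13·0.87/654) = √(0.000172936) = 0.01315.
z = (0.09939 − 0.13)/0.01315 = -0.03061/0.01315 = -2.328.
p-value = 2·P(Z > 2.328) ≈ 0.0199, so at α = 0.01 we fail to reject H₀.

z = -2.328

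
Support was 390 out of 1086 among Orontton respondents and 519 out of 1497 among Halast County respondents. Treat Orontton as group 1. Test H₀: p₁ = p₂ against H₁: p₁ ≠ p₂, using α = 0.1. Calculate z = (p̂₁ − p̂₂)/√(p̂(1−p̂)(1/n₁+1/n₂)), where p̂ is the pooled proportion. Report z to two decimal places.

p̂₁ = 390/1086 ≈ 0.3591, p̂₂ = 519/1497 ≈ 0.3467.
Pooled p̂ = (390+519)/(1086+1497) = 909/2583 = 0.3519.
SE = √(p̂(1−p̂)(1/n₁+1/n₂)) = √(0.3519·0.6481·0.00158881) = √(0.000362363) = 0.0190.
z = (0.3591 − 0.3467)/0.0190 = 0.0124/0.0190 = 0.65.
Two-sided p-value ≈ 2·Φ(−0.653) = 0.5140, so at α = 0.1 we fail to reject H₀.

z = 0.65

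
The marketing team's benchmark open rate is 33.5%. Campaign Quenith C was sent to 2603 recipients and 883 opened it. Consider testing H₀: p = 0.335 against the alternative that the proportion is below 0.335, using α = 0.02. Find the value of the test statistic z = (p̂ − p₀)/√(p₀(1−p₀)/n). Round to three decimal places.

z = 0.457

p̂ = 883/2603 = 0.339224.
SE = √(p₀(1−p₀)/n) = √(0.22278/2603) = 0.009251.
z = (0.339224 − 0.335)/0.009251 = 0.004224/0.009251 = 0.457.
p-value = P(Z < 0.457) ≈ 0.6760; since p > α = 0.02, fail to reject H₀.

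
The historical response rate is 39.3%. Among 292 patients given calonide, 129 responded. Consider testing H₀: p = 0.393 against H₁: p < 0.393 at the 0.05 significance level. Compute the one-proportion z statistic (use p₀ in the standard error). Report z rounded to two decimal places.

p̂ = 129/292 ≈ 0.4418.
Standard error under H₀: √(0.393×0.607/292) = 0.0286.
z = (0.4418 − 0.393)/0.0286 = 0.0488/0.0286 = 1.71.
p-value = P(Z < 1.707) ≈ 0.9561. With α = 0.05, fail to reject H₀.

z = 1.71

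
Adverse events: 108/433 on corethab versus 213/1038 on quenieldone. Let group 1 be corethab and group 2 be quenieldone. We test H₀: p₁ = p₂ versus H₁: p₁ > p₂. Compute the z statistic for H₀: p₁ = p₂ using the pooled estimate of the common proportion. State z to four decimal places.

p̂₁ = 108/433 = 0.2494226, p̂₂ = 213/1038 = 0.2052023.
Pooled p̂ = (108+213)/(433+1038) = 321/1471 = 0.2182189.
SE = √(0.170599 × 0.00327286) = 0.0236294.
z = (0.2494226 − 0.2052023)/0.0236294 = 0.0442203/0.0236294 = 1.8714.

z = 1.8714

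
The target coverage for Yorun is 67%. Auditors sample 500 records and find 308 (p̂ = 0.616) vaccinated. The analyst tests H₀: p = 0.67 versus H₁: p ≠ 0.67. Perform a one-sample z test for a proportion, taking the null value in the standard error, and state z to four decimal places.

z = -2.5679

p̂ = 308/500 = 0.616000.
Standard error under H₀: √(0.67×0.33/500) = 0.021029.
z = (0.616000 − 0.67)/0.021029 = -0.054000/0.021029 = -2.5679.
p-value = 2·P(Z > 2.568) ≈ 0.0102.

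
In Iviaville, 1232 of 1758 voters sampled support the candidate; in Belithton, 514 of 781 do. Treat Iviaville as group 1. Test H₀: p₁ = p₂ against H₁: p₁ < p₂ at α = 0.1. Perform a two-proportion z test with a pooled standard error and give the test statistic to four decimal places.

z = 2.1409

p̂₁ = 1232/1758 ≈ 0.700796, p̂₂ = 514/781 ≈ 0.658131.
Pooled p̂ = (1232+514)/(1758+781) = 1746/2539 = 0.687672.
SE = √(0.214779 × 0.00184924) = 0.019929.
z = (0.700796 − 0.658131)/0.019929 = 0.042665/0.019929 = 2.1409.
p-value = P(Z < 2.141) ≈ 0.9839, so at α = 0.1 we fail to reject H₀.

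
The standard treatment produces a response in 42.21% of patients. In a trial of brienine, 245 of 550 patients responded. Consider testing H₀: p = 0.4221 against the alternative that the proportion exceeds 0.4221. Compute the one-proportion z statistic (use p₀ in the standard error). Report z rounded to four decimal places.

p̂ = 245/550 ≈ 0.445455.
Standard error under H₀: √(0.4221×0.5779/550) = 0.021060.
z = (0.445455 − 0.4221)/0.021060 = 0.023355/0.021060 = 1.1090.

z = 1.1090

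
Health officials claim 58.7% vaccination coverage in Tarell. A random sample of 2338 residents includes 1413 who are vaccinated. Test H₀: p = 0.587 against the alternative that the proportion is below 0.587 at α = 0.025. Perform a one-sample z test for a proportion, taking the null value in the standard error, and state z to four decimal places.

z = 1.7051

p̂ = 1413/2338 = 0.604363.
Standard error under H₀: √(0.587×0.413/2338) = 0.010183.
z = (0.604363 − 0.587)/0.010183 = 0.017363/0.010183 = 1.7051.
p-value = P(Z < 1.705) ≈ 0.9559; since p > α = 0.025, fail to reject H₀.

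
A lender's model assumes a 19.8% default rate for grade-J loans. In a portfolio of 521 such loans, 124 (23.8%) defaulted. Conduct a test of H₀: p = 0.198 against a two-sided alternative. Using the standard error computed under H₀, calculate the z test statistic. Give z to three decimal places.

p̂ = 124/521 = 0.23800.
Standard error under H₀: √(0.198×0.802/521) = 0.01746.
z = (0.23800 − 0.198)/0.01746 = 0.04000/0.01746 = 2.291.

z = 2.291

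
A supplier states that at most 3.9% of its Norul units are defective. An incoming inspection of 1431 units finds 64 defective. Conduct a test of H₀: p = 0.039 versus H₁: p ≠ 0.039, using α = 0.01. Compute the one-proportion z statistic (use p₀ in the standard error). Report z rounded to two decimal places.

p̂ = 64/1431 ≈ 0.0447.
Standard error under H₀: √(0.039×0.961/1431) = 0.0051.
z = (0.0447 − 0.039)/0.0051 = 0.0057/0.0051 = 1.12.
Two-sided p-value ≈ 2·Φ(−1.118) = 0.2634; since p > α = 0.01, fail to reject H₀.

z = 1.12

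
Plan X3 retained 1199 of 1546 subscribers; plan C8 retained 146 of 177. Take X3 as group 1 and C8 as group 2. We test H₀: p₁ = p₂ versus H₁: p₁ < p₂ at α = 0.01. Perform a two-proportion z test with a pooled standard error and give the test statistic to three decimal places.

z = -1.502

p̂₁ = 1199/1546 = 0.77555, p̂₂ = 146/177 = 0.82486.
Pooled p̂ = (1199+146)/(1546+177) = 1345/1723 = 0.78062.
SE = √(p̂(1−p̂)(1/n₁+1/n₂)) = √(0.78062·0.21938·0.00629655) = √(0.00107832) = 0.03284.
z = (0.77555 − 0.82486)/0.03284 = -0.04931/0.03284 = -1.502.
p-value = P(Z < -1.502) ≈ 0.0666. With α = 0.01, fail to reject H₀.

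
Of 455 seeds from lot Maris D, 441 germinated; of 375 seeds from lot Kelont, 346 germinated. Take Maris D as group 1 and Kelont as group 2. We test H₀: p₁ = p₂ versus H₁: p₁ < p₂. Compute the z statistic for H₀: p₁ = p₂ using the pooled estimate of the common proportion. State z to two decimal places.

z = 3.01

p̂₁ = 441/455 = 0.96923, p̂₂ = 346/375 = 0.92267.
Pooled p̂ = (441+346)/(455+375) = 787/830 = 0.94819.
SE = √(0.0491232 × 0.00486447) = 0.01546.
z = (0.96923 − 0.92267)/0.01546 = 0.04656/0.01546 = 3.01.
p-value = P(Z < 3.012) ≈ 0.9987.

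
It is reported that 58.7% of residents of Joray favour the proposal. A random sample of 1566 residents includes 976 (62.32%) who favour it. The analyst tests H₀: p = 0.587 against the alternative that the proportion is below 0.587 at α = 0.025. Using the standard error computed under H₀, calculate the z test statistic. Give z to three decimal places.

z = 2.913

p̂ = 976/1566 = 0.62324.
SE = √(p₀(1−p₀)/n) = √(0.24243/1566) = 0.01244.
z = (0.62324 − 0.587)/0.01244 = 0.03624/0.01244 = 2.913.
p-value = P(Z < 2.913) ≈ 0.9982. With α = 0.025, fail to reject H₀.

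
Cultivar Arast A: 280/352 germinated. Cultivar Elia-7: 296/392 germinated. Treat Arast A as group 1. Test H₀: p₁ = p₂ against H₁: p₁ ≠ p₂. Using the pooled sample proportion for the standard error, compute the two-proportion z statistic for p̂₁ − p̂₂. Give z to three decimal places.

p̂₁ = 280/352 = 0.79545, p̂₂ = 296/392 = 0.75510.
Pooled p̂ = (280+296)/(352+392) = 576/744 = 0.77419.
SE = √(p̂(1−p̂)(1/n₁+1/n₂)) = √(0.77419·0.22581·0.00539193) = √(0.000942606) = 0.03070.
z = (0.79545 − 0.75510)/0.03070 = 0.04035/0.03070 = 1.314.
Two-sided p-value ≈ 2·Φ(−1.314) = 0.1887.

z = 1.314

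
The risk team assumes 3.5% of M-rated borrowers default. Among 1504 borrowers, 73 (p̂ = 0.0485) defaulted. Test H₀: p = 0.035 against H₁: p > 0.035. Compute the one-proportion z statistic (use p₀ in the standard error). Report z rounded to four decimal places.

z = 2.8566

p̂ = 73/1504 = 0.0485372.
Under H₀, SE = √(0.035·0.965/1504) = √(2.24568e-05) = 0.0047389.
z = (0.0485372 − 0.035)/0.0047389 = 0.0135372/0.0047389 = 2.8566.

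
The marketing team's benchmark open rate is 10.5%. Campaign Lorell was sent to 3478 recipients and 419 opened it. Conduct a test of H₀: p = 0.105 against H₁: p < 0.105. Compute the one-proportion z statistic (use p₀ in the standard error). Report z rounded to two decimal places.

p̂ = 419/3478 ≈ 0.1205.
Standard error under H₀: √(0.105×0.895/3478) = 0.0052.
z = (0.1205 − 0.105)/0.0052 = 0.0155/0.0052 = 2.98.
p-value = P(Z < 2.976) ≈ 0.9985.

z = 2.98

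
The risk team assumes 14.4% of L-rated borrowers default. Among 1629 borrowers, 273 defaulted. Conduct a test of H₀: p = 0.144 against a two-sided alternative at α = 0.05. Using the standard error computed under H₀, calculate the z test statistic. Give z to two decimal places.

z = 2.71

p̂ = 273/1629 ≈ 0.1676.
Standard error under H₀: √(0.144×0.856/1629) = 0.0087.
z = (0.1676 − 0.144)/0.0087 = 0.0236/0.0087 = 2.71.
Two-sided p-value ≈ 2·Φ(−2.712) = 0.0067. With α = 0.05, reject H₀.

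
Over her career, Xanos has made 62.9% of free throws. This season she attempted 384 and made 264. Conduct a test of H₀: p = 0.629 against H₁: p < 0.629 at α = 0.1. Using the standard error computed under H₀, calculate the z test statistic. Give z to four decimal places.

z = 2.3731

p̂ = 264/384 ≈ 0.6875000.
Under H₀, SE = √(0.629·0.371/384) = √(0.000607706) = 0.0246517.
z = (0.6875000 − 0.629)/0.0246517 = 0.0585000/0.0246517 = 2.3731.
p-value = P(Z < 2.373) ≈ 0.9912, so at α = 0.1 we fail to reject H₀.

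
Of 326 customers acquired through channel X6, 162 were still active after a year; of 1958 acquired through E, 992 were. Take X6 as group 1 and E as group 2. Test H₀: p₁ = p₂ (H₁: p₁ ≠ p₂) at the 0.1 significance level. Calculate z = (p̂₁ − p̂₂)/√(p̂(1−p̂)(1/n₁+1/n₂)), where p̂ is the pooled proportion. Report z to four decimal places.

z = -0.3246

p̂₁ = 162/326 = 0.4969325, p̂₂ = 992/1958 = 0.5066394.
Pooled p̂ = (162+992)/(326+1958) = 1154/2284 = 0.5052539.
SE = √(p̂(1−p̂)(1/n₁+1/n₂)) = √(0.5052539·0.4947461·0.00357821) = √(0.000894454) = 0.0299074.
z = (0.4969325 − 0.5066394)/0.0299074 = -0.0097069/0.0299074 = -0.3246.
p-value = 2·P(Z > 0.325) ≈ 0.7455; since p > α = 0.1, fail to reject H₀.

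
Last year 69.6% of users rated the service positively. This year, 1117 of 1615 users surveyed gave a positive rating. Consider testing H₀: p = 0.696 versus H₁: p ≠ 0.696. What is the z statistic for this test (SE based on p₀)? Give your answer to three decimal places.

p̂ = 1117/1615 ≈ 0.69164.
Standard error under H₀: √(0.696×0.304/1615) = 0.01145.
z = (0.69164 − 0.696)/0.01145 = -0.00436/0.01145 = -0.381.
p-value = 2·P(Z > 0.381) ≈ 0.7033.

z = -0.381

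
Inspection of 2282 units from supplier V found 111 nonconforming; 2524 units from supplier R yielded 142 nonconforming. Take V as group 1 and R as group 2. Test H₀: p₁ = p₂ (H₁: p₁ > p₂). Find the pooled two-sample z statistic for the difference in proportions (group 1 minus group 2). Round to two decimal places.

p̂₁ = 111/2282 ≈ 0.0486, p̂₂ = 142/2524 ≈ 0.0563.
Pooled p̂ = (111+142)/(2282+2524) = 253/4806 = 0.0526.
SE = √(p̂(1−p̂)(1/n₁+1/n₂)) = √(0.0526·0.9474·0.000834409) = √(4.1613e-05) = 0.0065.
z = (0.0486 − 0.0563)/0.0065 = -0.0077/0.0065 = -1.18.
p-value = P(Z > -1.181) ≈ 0.8812.

z = -1.18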